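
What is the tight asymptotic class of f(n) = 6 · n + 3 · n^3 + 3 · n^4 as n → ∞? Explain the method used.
f(n) ∈ Θ(n^4)

Compare the terms by growth order. For large n, n^a · (log n)^b dominates n^a' · (log n)^b' iff a > a', or (a = a' and b > b'). Ranking the 3 terms shows the dominant one is 3 · n^4. Hence f(n) ∈ Θ(n^4).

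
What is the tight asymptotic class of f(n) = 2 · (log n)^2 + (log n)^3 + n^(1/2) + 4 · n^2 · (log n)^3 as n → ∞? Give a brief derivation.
f(n) ∈ Θ(n^2 · (log n)^3)

Compare the terms by growth order. For large n, n^a · (log n)^b dominates n^a' · (log n)^b' iff a > a', or (a = a' and b > b'). Ranking the 4 terms shows the dominant one is 4 · n^2 · (log n)^3. Hence f(n) ∈ Θ(n^2 · (log n)^3).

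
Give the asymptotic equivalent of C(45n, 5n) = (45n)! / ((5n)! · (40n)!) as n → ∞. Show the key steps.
C(45n, 5n) ~ (387420489/16777216)^(5n) · sqrt(9/(16π·5n))

Write N = 5n. Apply Stirling to each factorial:
  (9N)! ~ sqrt(2π·9N) · (9N/e)^(9N),
  N! ~ sqrt(2π N) · (N/e)^N,
  (8N)! ~ sqrt(2π·8N) · (8N/e)^(8N).
The exponential factors combine to (9N)^(9N) / (N^N · (8N)^(8N)) = 9^(9N)/8^(8N) = (9^9/8^8)^N = (387420489/16777216)^N.
The square-root prefactors combine to sqrt(2π·9N) / (sqrt(2π N)·sqrt(2π·8N)) = sqrt(9 / (2π·8·N)) = sqrt(9/(16π·5n)).
Substituting N = 5n: C(45n, 5n) ~ (387420489/16777216)^(5n) · sqrt(9/(16π·5n)).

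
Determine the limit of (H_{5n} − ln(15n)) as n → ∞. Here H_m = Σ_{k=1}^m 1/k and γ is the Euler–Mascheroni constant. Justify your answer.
lim = −ln 3 + γ

By Euler-Maclaurin, H_m = ln m + γ + O(1/m). So
  H_{5n} − ln(15n) = ln(5n) + γ − ln(15n) + O(1/n)
                       = ln(5/15) + γ + O(1/n).
Hence the limit is ln(5/15) + γ (= −ln 3).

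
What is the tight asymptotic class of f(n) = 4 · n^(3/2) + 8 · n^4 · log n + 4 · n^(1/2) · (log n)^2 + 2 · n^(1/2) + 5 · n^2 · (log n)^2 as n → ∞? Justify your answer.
f(n) ∈ Θ(n^4 · log n)

Compare the terms by growth order. For large n, n^a · (log n)^b dominates n^a' · (log n)^b' iff a > a', or (a = a' and b > b'). Ranking the 5 terms shows the dominant one is 8 · n^4 · log n. Hence f(n) ∈ Θ(n^4 · log n).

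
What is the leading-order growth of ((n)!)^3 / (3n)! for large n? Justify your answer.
((n)!)^3/(3n)! ~ ((2π·n)^(2/2) / sqrt(3)) · 3^(−3·n)  →  0

Write N = n. Stirling: N! ~ sqrt(2π N)(N/e)^N and (3N)! ~ sqrt(2π·3N)·(3N/e)^(3N).
  (N!)^3/(3N)! ~ (2π N)^(3/2) (N/e)^(3N) / [sqrt(2π·3N) (3N/e)^(3N)]
     = (2π N)^(3/2) / sqrt(2π·3N) · (N/(3N))^(3N)
     = (2π N)^((3−1)/2) / sqrt(3) · 3^(−3N).
Since 3^3 > 1, the factor 3^(−3N) decays exponentially, so the ratio → 0. Substituting N = n gives the stated form.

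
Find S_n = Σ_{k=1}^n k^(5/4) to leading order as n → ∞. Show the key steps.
S_n ~ (4/9) · n^(9/4)

Integral comparison: Σ_{k=1}^n k^(5/4) = ∫_0^n x^(5/4) dx + O(n^(5/4)). The integral is n^(1 + 5/4) / (1 + 5/4) = n^((5+4)/4) / ((5+4)/4) = (4/9) · n^(9/4).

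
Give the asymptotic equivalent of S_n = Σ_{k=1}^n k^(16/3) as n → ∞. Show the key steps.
S_n ~ (3/19) · n^(19/3)

Integral comparison: Σ_{k=1}^n k^(16/3) = ∫_0^n x^(16/3) dx + O(n^(16/3)). The integral is n^(1 + 16/3) / (1 + 16/3) = n^((16+3)/3) / ((16+3)/3) = (3/19) · n^(19/3).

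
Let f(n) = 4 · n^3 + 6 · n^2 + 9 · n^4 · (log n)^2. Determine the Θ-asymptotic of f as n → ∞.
f(n) ∈ Θ(n^4 · (log n)^2)

Compare the terms by growth order. For large n, n^a · (log n)^b dominates n^a' · (log n)^b' iff a > a', or (a = a' and b > b'). Ranking the 3 terms shows the dominant one is 9 · n^4 · (log n)^2. Hence f(n) ∈ Θ(n^4 · (log n)^2).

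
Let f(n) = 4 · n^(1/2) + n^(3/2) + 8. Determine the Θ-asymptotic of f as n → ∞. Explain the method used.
f(n) ∈ Θ(n^(3/2))

Compare the terms by growth order. For large n, n^a · (log n)^b dominates n^a' · (log n)^b' iff a > a', or (a = a' and b > b'). Ranking the 3 terms shows the dominant one is n^(3/2). Hence f(n) ∈ Θ(n^(3/2)).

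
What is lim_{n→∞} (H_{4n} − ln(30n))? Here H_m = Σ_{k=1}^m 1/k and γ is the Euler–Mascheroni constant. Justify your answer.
lim = ln(2/15) + γ

By Euler-Maclaurin, H_m = ln m + γ + O(1/m). So
  H_{4n} − ln(30n) = ln(4n) + γ − ln(30n) + O(1/n)
                       = ln(4/30) + γ + O(1/n).
Hence the limit is ln(4/30) + γ (= ln(2/15)).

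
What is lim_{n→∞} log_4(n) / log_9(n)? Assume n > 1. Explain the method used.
lim = ln(9) / ln(4) = log_4(9)

Change of base: log_4(n) = ln n / ln 4 and log_9(n) = ln n / ln 9. The ratio is (ln n / ln 4) · (ln 9 / ln n) = ln 9 / ln 4, a constant independent of n. So the limit is ln 9 / ln 4 = log_4(9).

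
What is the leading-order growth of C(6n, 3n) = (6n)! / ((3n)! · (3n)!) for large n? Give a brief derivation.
C(6n, 3n) ~ (4)^(3n) · sqrt(1/(π·3n))

Write N = 3n. Apply Stirling to each factorial:
  (2N)! ~ sqrt(2π·2N) · (2N/e)^(2N),
  N! ~ sqrt(2π N) · (N/e)^N,
  (1N)! ~ sqrt(2π·1N) · (1N/e)^(1N).
The exponential factors combine to (2N)^(2N) / (N^N · (1N)^(1N)) = 2^(2N)/1^(1N) = (2^2/1^1)^N = (4)^N.
The square-root prefactors combine to sqrt(2π·2N) / (sqrt(2π N)·sqrt(2π·1N)) = sqrt(2 / (2π·1·N)) = sqrt(1/(π·3n)).
Substituting N = 3n: C(6n, 3n) ~ (4)^(3n) · sqrt(1/(π·3n)).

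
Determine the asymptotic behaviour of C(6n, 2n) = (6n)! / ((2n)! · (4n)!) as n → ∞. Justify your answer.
C(6n, 2n) ~ (27/4)^(2n) · sqrt(3/(4π·2n))

Write N = 2n. Apply Stirling to each factorial:
  (3N)! ~ sqrt(2π·3N) · (3N/e)^(3N),
  N! ~ sqrt(2π N) · (N/e)^N,
  (2N)! ~ sqrt(2π·2N) · (2N/e)^(2N).
The exponential factors combine to (3N)^(3N) / (N^N · (2N)^(2N)) = 3^(3N)/2^(2N) = (3^3/2^2)^N = (27/4)^N.
The square-root prefactors combine to sqrt(2π·3N) / (sqrt(2π N)·sqrt(2π·2N)) = sqrt(3 / (2π·2·N)) = sqrt(3/(4π·2n)).
Substituting N = 2n: C(6n, 2n) ~ (27/4)^(2n) · sqrt(3/(4π·2n)).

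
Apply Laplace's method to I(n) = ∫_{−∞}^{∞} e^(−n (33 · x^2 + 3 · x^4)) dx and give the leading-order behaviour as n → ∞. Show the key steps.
I(n) ~ sqrt(π/(33n))

φ(x) = 33 · x^2 + 3 · x^4 has its unique global minimum at x* = 0 (since φ'(x) = 66x + 12x^3 = 0 only at x = 0 for real x with both coefficients positive, and φ → ∞ as |x| → ∞). At x* = 0, φ(0) = 0 and φ''(0) = 66. Laplace's method then gives
  I(n) ~ sqrt(2π / (n · φ''(0))) · e^(−n φ(0)) = sqrt(2π / (66n)) = sqrt(π/(33n)).
The 3 · x^4 term contributes only at subleading order (an O(1/n) relative correction).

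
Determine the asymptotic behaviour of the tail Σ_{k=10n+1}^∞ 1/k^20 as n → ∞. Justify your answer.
Σ_{k>10n} 1/k^20 ~ 1/(19 · (10n)^19)

Compare to the integral: ∫_{10n}^∞ x^(−20) dx = [−x^(−19)/19]_{10n}^∞ = 1/((20−1)·(10n)^19). Euler-Maclaurin then gives
  Σ_{k>10n} 1/k^20 = ∫_{10n}^∞ dx/x^20 − 1/(2·(10n)^20) + O(1/(10n)^21).
(Equivalently this is ζ(20) − Σ_{k≤10n} 1/k^20.)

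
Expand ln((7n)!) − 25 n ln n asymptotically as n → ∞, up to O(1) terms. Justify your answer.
ln((7n)!) − 25 n ln n = −18 n ln n + 7(ln 7 − 1) n + (1/2) ln(2π·7n) + O(1/n)

Stirling: ln((7n)!) = 7n ln(7n) − 7n + (1/2) ln(2π·7n) + O(1/n).
Expand 7n ln(7n) = 7n (ln n + ln 7) = 7n ln n + 7n ln 7.
Subtract 25n ln n: leading term is (7 − 25) n ln n = −18 n ln n. The next term is 7n ln 7 − 7n = 7(ln 7 − 1) n. Then the (1/2) ln(2π·7n) correction.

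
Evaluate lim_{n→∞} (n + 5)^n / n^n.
lim = e^5

Rewrite as (1 + 5/n)^(n). By the standard limit (1 + x/n)^n → e^x, we have (1 + 5/n)^n → e^5, and raising to the 1st power gives e^5.
More precisely, ln[(1 + 5/n)^(n)] = n · ln(1 + 5/n) = n · (5/n + O(1/n^2)) = 5 + O(1/n) → 5.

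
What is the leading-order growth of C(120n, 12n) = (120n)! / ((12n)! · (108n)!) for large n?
C(120n, 12n) ~ (10000000000/387420489)^(12n) · sqrt(5/(9π·12n))

Write N = 12n. Apply Stirling to each factorial:
  (10N)! ~ sqrt(2π·10N) · (10N/e)^(10N),
  N! ~ sqrt(2π N) · (N/e)^N,
  (9N)! ~ sqrt(2π·9N) · (9N/e)^(9N).
The exponential factors combine to (10N)^(10N) / (N^N · (9N)^(9N)) = 10^(10N)/9^(9N) = (10^10/9^9)^N = (10000000000/387420489)^N.
The square-root prefactors combine to sqrt(2π·10N) / (sqrt(2π N)·sqrt(2π·9N)) = sqrt(10 / (2π·9·N)) = sqrt(5/(9π·12n)).
Substituting N = 12n: C(120n, 12n) ~ (10000000000/387420489)^(12n) · sqrt(5/(9π·12n)).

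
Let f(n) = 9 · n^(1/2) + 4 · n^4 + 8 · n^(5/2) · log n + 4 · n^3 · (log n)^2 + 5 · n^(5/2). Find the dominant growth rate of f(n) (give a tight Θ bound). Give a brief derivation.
f(n) ∈ Θ(n^4)

Compare the terms by growth order. For large n, n^a · (log n)^b dominates n^a' · (log n)^b' iff a > a', or (a = a' and b > b'). Ranking the 5 terms shows the dominant one is 4 · n^4. Hence f(n) ∈ Θ(n^4).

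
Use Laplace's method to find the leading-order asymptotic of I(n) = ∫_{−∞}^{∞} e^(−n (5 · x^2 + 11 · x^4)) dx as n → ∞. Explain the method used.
I(n) ~ sqrt(π/(5n))

φ(x) = 5 · x^2 + 11 · x^4 has its unique global minimum at x* = 0 (since φ'(x) = 10x + 44x^3 = 0 only at x = 0 for real x with both coefficients positive, and φ → ∞ as |x| → ∞). At x* = 0, φ(0) = 0 and φ''(0) = 10. Laplace's method then gives
  I(n) ~ sqrt(2π / (n · φ''(0))) · e^(−n φ(0)) = sqrt(2π / (10n)) = sqrt(π/(5n)).
The 11 · x^4 term contributes only at subleading order (an O(1/n) relative correction).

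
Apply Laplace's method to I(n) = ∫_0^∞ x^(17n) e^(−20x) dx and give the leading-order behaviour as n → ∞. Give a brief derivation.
I(n) ~ (sqrt(2π·17n) / 20) · (17n/(20e))^(17n)

Write the integrand as exp(17n ln x − 20x) and set f(x) = 17n ln x − 20x. Then f'(x) = 17n/x − 20 = 0 at x* = 17n/20, and f''(x*) = −17n/x*^2 = −20^2/(17n). Laplace's method (interior maximum) gives
  I(n) ~ e^(f(x*)) · sqrt(2π / |f''(x*)|)
        = exp(17n ln(17n/20) − 17n) · sqrt(2π · 17n / 20^2)
        = (17n/20)^(17n) e^(−17n) · sqrt(2π·17n) / 20
        = (sqrt(2π·17n) / 20) · (17n/(20e))^(17n).
This matches Γ(17n+1)/20^(17n+1) with Stirling applied to Γ.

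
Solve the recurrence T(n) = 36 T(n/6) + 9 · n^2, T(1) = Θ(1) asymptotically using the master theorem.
T(n) = Θ(n^2 log n)

log_6 36 = 2, and f(n) = 9 · n^2 = Θ(n^(log_6 36)). This is Case 2 of the master theorem: T(n) = Θ(f(n) · log n) = Θ(n^2 log n).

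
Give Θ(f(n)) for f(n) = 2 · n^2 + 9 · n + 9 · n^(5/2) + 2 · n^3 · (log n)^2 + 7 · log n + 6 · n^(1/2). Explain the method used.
f(n) ∈ Θ(n^3 · (log n)^2)

Compare the terms by growth order. For large n, n^a · (log n)^b dominates n^a' · (log n)^b' iff a > a', or (a = a' and b > b'). Ranking the 6 terms shows the dominant one is 2 · n^3 · (log n)^2. Hence f(n) ∈ Θ(n^3 · (log n)^2).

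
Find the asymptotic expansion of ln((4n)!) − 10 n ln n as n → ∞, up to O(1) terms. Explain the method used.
ln((4n)!) − 10 n ln n = −6 n ln n + 4(ln 4 − 1) n + (1/2) ln(2π·4n) + O(1/n)

Stirling: ln((4n)!) = 4n ln(4n) − 4n + (1/2) ln(2π·4n) + O(1/n).
Expand 4n ln(4n) = 4n (ln n + ln 4) = 4n ln n + 4n ln 4.
Subtract 10n ln n: leading term is (4 − 10) n ln n = −6 n ln n. The next term is 4n ln 4 − 4n = 4(ln 4 − 1) n. Then the (1/2) ln(2π·4n) correction.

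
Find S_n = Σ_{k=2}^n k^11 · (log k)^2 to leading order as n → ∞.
S_n ~ n^12 · (log n)^2 / 12

By integral comparison, S_n = ∫_1^n x^11 · (log x)^2 dx + O(n^11 · (log n)^2). For the integral, the leading term of ∫_1^n x^11 (log x)^2 dx is n^12/12 · (log n)^2 (by repeated integration by parts; each step lowers the log-exponent and produces a relatively O(1/log n) correction). Hence S_n ~ n^12 · (log n)^2 / 12.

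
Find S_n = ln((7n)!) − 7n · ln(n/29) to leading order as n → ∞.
S_n ~ 7n · (ln 203 − 1) + O(ln n)

Stirling: ln((7n)!) = 7n ln(7n) − 7n + O(ln n).
  S_n = 7n ln(7n) − 7n − 7n ln(n/29) + O(ln n)
      = 7n ln(7n) − 7n ln n + 7n ln 29 − 7n + O(ln n)
      = 7n ln 7 + 7n ln 29 − 7n + O(ln n)
      = 7n (ln 203 − 1) + O(ln n).
Numerically ln(203) − 1 ≈ 4.3132.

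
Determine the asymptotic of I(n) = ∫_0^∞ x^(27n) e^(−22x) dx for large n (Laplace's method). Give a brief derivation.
I(n) ~ (sqrt(2π·27n) / 22) · (27n/(22e))^(27n)

Write the integrand as exp(27n ln x − 22x) and set f(x) = 27n ln x − 22x. Then f'(x) = 27n/x − 22 = 0 at x* = 27n/22, and f''(x*) = −27n/x*^2 = −22^2/(27n). Laplace's method (interior maximum) gives
  I(n) ~ e^(f(x*)) · sqrt(2π / |f''(x*)|)
        = exp(27n ln(27n/22) − 27n) · sqrt(2π · 27n / 22^2)
        = (27n/22)^(27n) e^(−27n) · sqrt(2π·27n) / 22
        = (sqrt(2π·27n) / 22) · (27n/(22e))^(27n).
This matches Γ(27n+1)/22^(27n+1) with Stirling applied to Γ.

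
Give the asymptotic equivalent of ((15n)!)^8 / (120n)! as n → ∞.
((15n)!)^8/(120n)! ~ ((2π·15n)^(7/2) / sqrt(8)) · 8^(−8·15n)  →  0

Write N = 15n. Stirling: N! ~ sqrt(2π N)(N/e)^N and (8N)! ~ sqrt(2π·8N)·(8N/e)^(8N).
  (N!)^8/(8N)! ~ (2π N)^(8/2) (N/e)^(8N) / [sqrt(2π·8N) (8N/e)^(8N)]
     = (2π N)^(8/2) / sqrt(2π·8N) · (N/(8N))^(8N)
     = (2π N)^((8−1)/2) / sqrt(8) · 8^(−8N).
Since 8^8 > 1, the factor 8^(−8N) decays exponentially, so the ratio → 0. Substituting N = 15n gives the stated form.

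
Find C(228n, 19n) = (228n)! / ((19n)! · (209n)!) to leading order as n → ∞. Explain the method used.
C(228n, 19n) ~ (8916100448256/285311670611)^(19n) · sqrt(6/(11π·19n))

Write N = 19n. Apply Stirling to each factorial:
  (12N)! ~ sqrt(2π·12N) · (12N/e)^(12N),
  N! ~ sqrt(2π N) · (N/e)^N,
  (11N)! ~ sqrt(2π·11N) · (11N/e)^(11N).
The exponential factors combine to (12N)^(12N) / (N^N · (11N)^(11N)) = 12^(12N)/11^(11N) = (12^12/11^11)^N = (8916100448256/285311670611)^N.
The square-root prefactors combine to sqrt(2π·12N) / (sqrt(2π N)·sqrt(2π·11N)) = sqrt(12 / (2π·11·N)) = sqrt(6/(11π·19n)).
Substituting N = 19n: C(228n, 19n) ~ (8916100448256/285311670611)^(19n) · sqrt(6/(11π·19n)).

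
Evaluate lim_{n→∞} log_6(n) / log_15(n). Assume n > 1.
lim = ln(15) / ln(6) = log_6(15)

Change of base: log_6(n) = ln n / ln 6 and log_15(n) = ln n / ln 15. The ratio is (ln n / ln 6) · (ln 15 / ln n) = ln 15 / ln 6, a constant independent of n. So the limit is ln 15 / ln 6 = log_6(15).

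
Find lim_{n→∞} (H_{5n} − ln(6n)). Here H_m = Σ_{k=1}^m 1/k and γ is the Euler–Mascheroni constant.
lim = ln(5/6) + γ

By Euler-Maclaurin, H_m = ln m + γ + O(1/m). So
  H_{5n} − ln(6n) = ln(5n) + γ − ln(6n) + O(1/n)
                       = ln(5/6) + γ + O(1/n).
Hence the limit is ln(5/6) + γ.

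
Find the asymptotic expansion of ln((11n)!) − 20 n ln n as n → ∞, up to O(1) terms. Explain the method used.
ln((11n)!) − 20 n ln n = −9 n ln n + 11(ln 11 − 1) n + (1/2) ln(2π·11n) + O(1/n)

Stirling: ln((11n)!) = 11n ln(11n) − 11n + (1/2) ln(2π·11n) + O(1/n).
Expand 11n ln(11n) = 11n (ln n + ln 11) = 11n ln n + 11n ln 11.
Subtract 20n ln n: leading term is (11 − 20) n ln n = −9 n ln n. The next term is 11n ln 11 − 11n = 11(ln 11 − 1) n. Then the (1/2) ln(2π·11n) correction.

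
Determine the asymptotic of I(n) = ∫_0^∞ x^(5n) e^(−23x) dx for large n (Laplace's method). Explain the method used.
I(n) ~ (sqrt(2π·5n) / 23) · (5n/(23e))^(5n)

Write the integrand as exp(5n ln x − 23x) and set f(x) = 5n ln x − 23x. Then f'(x) = 5n/x − 23 = 0 at x* = 5n/23, and f''(x*) = −5n/x*^2 = −23^2/(5n). Laplace's method (interior maximum) gives
  I(n) ~ e^(f(x*)) · sqrt(2π / |f''(x*)|)
        = exp(5n ln(5n/23) − 5n) · sqrt(2π · 5n / 23^2)
        = (5n/23)^(5n) e^(−5n) · sqrt(2π·5n) / 23
        = (sqrt(2π·5n) / 23) · (5n/(23e))^(5n).
This matches Γ(5n+1)/23^(5n+1) with Stirling applied to Γ.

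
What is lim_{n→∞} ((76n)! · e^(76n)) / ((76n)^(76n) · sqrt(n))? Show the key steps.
lim = sqrt(2π·76)

Stirling: (76n)! ~ sqrt(2π·76n) · (76n/e)^(76n). Hence
  (76n)! · e^(76n) / (76n)^(76n) ~ sqrt(2π·76n).
Dividing by sqrt(n): sqrt(2π·76n) / sqrt(n) = sqrt(2π·76) · n^((1−1)/2), so the limit is sqrt(2π·76).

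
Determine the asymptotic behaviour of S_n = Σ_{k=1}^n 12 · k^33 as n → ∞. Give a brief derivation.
S_n ~ 6 · n^34 / 17

By integral comparison (Euler-Maclaurin), Σ_{k=1}^n 12 · k^33 = 12 · ∫_0^n x^33 dx + O(n^33) = 12 · n^34/34 = 6 · n^34 / 17 + O(n^33). (Equivalently, Faulhaber's formula gives the same leading term.)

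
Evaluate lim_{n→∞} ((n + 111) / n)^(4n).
lim = e^444

Rewrite as (1 + 111/n)^(4n). By the standard limit (1 + x/n)^n → e^x, we have (1 + 111/n)^n → e^111, and raising to the 4th power gives e^444.
More precisely, ln[(1 + 111/n)^(4n)] = 4n · ln(1 + 111/n) = 4n · (111/n + O(1/n^2)) = 444 + O(1/n) → 444.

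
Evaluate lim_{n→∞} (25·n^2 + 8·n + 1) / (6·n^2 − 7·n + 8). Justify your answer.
lim = 25/6

For large n the leading n^2 terms dominate both numerator and denominator. Dividing top and bottom by n^2, every other term tends to 0, leaving 25/6.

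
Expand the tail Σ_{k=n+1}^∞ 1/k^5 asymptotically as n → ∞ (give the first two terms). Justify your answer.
Σ_{k>n} 1/k^5 = 1/(4 · n^4) − 1/(2 · n^5) + O(1/n^6)

Compare to the integral: ∫_{n}^∞ x^(−5) dx = [−x^(−4)/4]_{n}^∞ = 1/((5−1)·n^4). The Euler-Maclaurin correction adds −f(n)/2 = −1/(2·n^5). Euler-Maclaurin then gives
  Σ_{k>n} 1/k^5 = ∫_{n}^∞ dx/x^5 − 1/(2·n^5) + O(1/n^6).
(Equivalently this is ζ(5) − Σ_{k≤n} 1/k^5.)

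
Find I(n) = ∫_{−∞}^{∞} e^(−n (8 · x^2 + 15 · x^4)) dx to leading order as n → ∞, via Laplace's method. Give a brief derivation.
I(n) ~ sqrt(π/(8n))

φ(x) = 8 · x^2 + 15 · x^4 has its unique global minimum at x* = 0 (since φ'(x) = 16x + 60x^3 = 0 only at x = 0 for real x with both coefficients positive, and φ → ∞ as |x| → ∞). At x* = 0, φ(0) = 0 and φ''(0) = 16. Laplace's method then gives
  I(n) ~ sqrt(2π / (n · φ''(0))) · e^(−n φ(0)) = sqrt(2π / (16n)) = sqrt(π/(8n)).
The 15 · x^4 term contributes only at subleading order (an O(1/n) relative correction).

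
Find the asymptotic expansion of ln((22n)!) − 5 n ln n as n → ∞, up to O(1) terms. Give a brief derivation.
ln((22n)!) − 5 n ln n = 17 n ln n + 22(ln 22 − 1) n + (1/2) ln(2π·22n) + O(1/n)

Stirling: ln((22n)!) = 22n ln(22n) − 22n + (1/2) ln(2π·22n) + O(1/n).
Expand 22n ln(22n) = 22n (ln n + ln 22) = 22n ln n + 22n ln 22.
Subtract 5n ln n: leading term is (22 − 5) n ln n = 17 n ln n. The next term is 22n ln 22 − 22n = 22(ln 22 − 1) n. Then the (1/2) ln(2π·22n) correction.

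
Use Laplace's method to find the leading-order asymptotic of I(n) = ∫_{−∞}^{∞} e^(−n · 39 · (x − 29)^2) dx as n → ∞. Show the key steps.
I(n) = sqrt(π/(39n))

Here φ(x) = 39 · (x − 29)^2 has its unique minimum at x* = 29 with φ(x*) = 0 and φ''(x*) = 78. Laplace's method gives
  I(n) ~ e^(−n φ(x*)) · sqrt(2π / (n · φ''(x*))) = sqrt(2π / (78n)) = sqrt(π/(39n)).
This is exact: substituting u = (x − 29)·sqrt(39n) gives I(n) = (1/sqrt(39n)) ∫_{−∞}^{∞} e^(−u^2) du = sqrt(π/(39n)).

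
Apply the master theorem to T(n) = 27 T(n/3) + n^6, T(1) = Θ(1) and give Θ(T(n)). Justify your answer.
T(n) = Θ(n^6)

log_3 27 ≈ 3.000. f(n) = n^6 dominates n^(log_3 27) since 6 > 3.000, and the regularity condition a·f(n/b) = 27·(n/3)^6 = (27/729)·n^6 ≤ c·f(n) holds with c = 27/729 ≈ 0.037 < 1. So this is Case 3: T(n) = Θ(f(n)) = Θ(n^6).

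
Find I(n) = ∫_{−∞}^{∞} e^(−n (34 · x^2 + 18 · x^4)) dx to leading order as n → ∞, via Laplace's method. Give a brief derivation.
I(n) ~ sqrt(π/(34n))

φ(x) = 34 · x^2 + 18 · x^4 has its unique global minimum at x* = 0 (since φ'(x) = 68x + 72x^3 = 0 only at x = 0 for real x with both coefficients positive, and φ → ∞ as |x| → ∞). At x* = 0, φ(0) = 0 and φ''(0) = 68. Laplace's method then gives
  I(n) ~ sqrt(2π / (n · φ''(0))) · e^(−n φ(0)) = sqrt(2π / (68n)) = sqrt(π/(34n)).
The 18 · x^4 term contributes only at subleading order (an O(1/n) relative correction).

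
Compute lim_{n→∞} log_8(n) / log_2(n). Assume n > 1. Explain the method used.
lim = ln(2) / ln(8) = log_8(2)

Change of base: log_8(n) = ln n / ln 8 and log_2(n) = ln n / ln 2. The ratio is (ln n / ln 8) · (ln 2 / ln n) = ln 2 / ln 8, a constant independent of n. So the limit is ln 2 / ln 8 = log_8(2).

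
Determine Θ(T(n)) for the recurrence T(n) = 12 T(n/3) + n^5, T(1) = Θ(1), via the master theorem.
T(n) = Θ(n^5)

log_3 12 ≈ 2.262. f(n) = n^5 dominates n^(log_3 12) since 5 > 2.262, and the regularity condition a·f(n/b) = 12·(n/3)^5 = (12/243)·n^5 ≤ c·f(n) holds with c = 12/243 ≈ 0.0494 < 1. So this is Case 3: T(n) = Θ(f(n)) = Θ(n^5).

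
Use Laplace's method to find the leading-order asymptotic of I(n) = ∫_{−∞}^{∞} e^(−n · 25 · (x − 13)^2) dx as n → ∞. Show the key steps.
I(n) = sqrt(π/(25n))

Here φ(x) = 25 · (x − 13)^2 has its unique minimum at x* = 13 with φ(x*) = 0 and φ''(x*) = 50. Laplace's method gives
  I(n) ~ e^(−n φ(x*)) · sqrt(2π / (n · φ''(x*))) = sqrt(2π / (50n)) = sqrt(π/(25n)).
This is exact: substituting u = (x − 13)·sqrt(25n) gives I(n) = (1/sqrt(25n)) ∫_{−∞}^{∞} e^(−u^2) du = sqrt(π/(25n)).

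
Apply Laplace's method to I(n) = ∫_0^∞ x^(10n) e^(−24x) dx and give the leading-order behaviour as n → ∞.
I(n) ~ (sqrt(2π·10n) / 24) · (10n/(24e))^(10n)

Write the integrand as exp(10n ln x − 24x) and set f(x) = 10n ln x − 24x. Then f'(x) = 10n/x − 24 = 0 at x* = 10n/24, and f''(x*) = −10n/x*^2 = −24^2/(10n). Laplace's method (interior maximum) gives
  I(n) ~ e^(f(x*)) · sqrt(2π / |f''(x*)|)
        = exp(10n ln(10n/24) − 10n) · sqrt(2π · 10n / 24^2)
        = (10n/24)^(10n) e^(−10n) · sqrt(2π·10n) / 24
        = (sqrt(2π·10n) / 24) · (10n/(24e))^(10n).
This matches Γ(10n+1)/24^(10n+1) with Stirling applied to Γ.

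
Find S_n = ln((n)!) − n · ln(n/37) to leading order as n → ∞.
S_n ~ n · (ln 37 − 1) + O(ln n)

Stirling: ln((n)!) = n ln(n) − n + O(ln n).
  S_n = n ln(n) − n − n ln(n/37) + O(ln n)
      = n ln(n) − n ln n + n ln 37 − n + O(ln n)
      = n ln 37 − n + O(ln n)
      = n (ln 37 − 1) + O(ln n).
Numerically ln(37) − 1 ≈ 2.6109.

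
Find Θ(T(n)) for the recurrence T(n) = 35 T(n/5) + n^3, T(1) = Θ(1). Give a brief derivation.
T(n) = Θ(n^3)

log_5 35 ≈ 2.209. f(n) = n^3 dominates n^(log_5 35) since 3 > 2.209, and the regularity condition a·f(n/b) = 35·(n/5)^3 = (35/125)·n^3 ≤ c·f(n) holds with c = 35/125 ≈ 0.28 < 1. So this is Case 3: T(n) = Θ(f(n)) = Θ(n^3).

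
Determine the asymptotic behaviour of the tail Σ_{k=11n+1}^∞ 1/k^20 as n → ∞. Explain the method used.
Σ_{k>11n} 1/k^20 ~ 1/(19 · (11n)^19)

Compare to the integral: ∫_{11n}^∞ x^(−20) dx = [−x^(−19)/19]_{11n}^∞ = 1/((20−1)·(11n)^19). Euler-Maclaurin then gives
  Σ_{k>11n} 1/k^20 = ∫_{11n}^∞ dx/x^20 − 1/(2·(11n)^20) + O(1/(11n)^21).
(Equivalently this is ζ(20) − Σ_{k≤11n} 1/k^20.)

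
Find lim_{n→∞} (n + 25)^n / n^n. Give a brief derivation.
lim = e^25

Rewrite as (1 + 25/n)^(n). By the standard limit (1 + x/n)^n → e^x, we have (1 + 25/n)^n → e^25, and raising to the 1st power gives e^25.
More precisely, ln[(1 + 25/n)^(n)] = n · ln(1 + 25/n) = n · (25/n + O(1/n^2)) = 25 + O(1/n) → 25.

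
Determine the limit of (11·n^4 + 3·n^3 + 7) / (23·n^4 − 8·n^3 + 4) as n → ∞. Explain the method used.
lim = 11/23

For large n the leading n^4 terms dominate both numerator and denominator. Dividing top and bottom by n^4, every other term tends to 0, leaving 11/23.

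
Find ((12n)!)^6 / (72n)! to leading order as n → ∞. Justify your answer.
((12n)!)^6/(72n)! ~ ((2π·12n)^(5/2) / sqrt(6)) · 6^(−6·12n)  →  0

Write N = 12n. Stirling: N! ~ sqrt(2π N)(N/e)^N and (6N)! ~ sqrt(2π·6N)·(6N/e)^(6N).
  (N!)^6/(6N)! ~ (2π N)^(6/2) (N/e)^(6N) / [sqrt(2π·6N) (6N/e)^(6N)]
     = (2π N)^(6/2) / sqrt(2π·6N) · (N/(6N))^(6N)
     = (2π N)^((6−1)/2) / sqrt(6) · 6^(−6N).
Since 6^6 > 1, the factor 6^(−6N) decays exponentially, so the ratio → 0. Substituting N = 12n gives the stated form.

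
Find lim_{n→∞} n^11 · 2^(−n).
lim = 0

Exponentials with base > 1 dominate every fixed polynomial: for any fixed c, n^c / 2^n → 0 as n → ∞ (e.g. by the ratio test, or by writing 2^n = e^(n ln 2) and noting e^(n ln 2) / n^c → ∞). Hence n^11 · 2^(−n) = n^11 / 2^n → 0.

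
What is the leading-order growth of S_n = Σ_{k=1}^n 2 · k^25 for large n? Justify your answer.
S_n ~ n^26 / 13

By integral comparison (Euler-Maclaurin), Σ_{k=1}^n 2 · k^25 = 2 · ∫_0^n x^25 dx + O(n^25) = 2 · n^26/26 = n^26 / 13 + O(n^25). (Equivalently, Faulhaber's formula gives the same leading term.)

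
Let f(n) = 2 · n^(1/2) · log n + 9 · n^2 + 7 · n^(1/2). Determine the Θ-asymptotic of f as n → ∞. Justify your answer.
f(n) ∈ Θ(n^2)

Compare the terms by growth order. For large n, n^a · (log n)^b dominates n^a' · (log n)^b' iff a > a', or (a = a' and b > b'). Ranking the 3 terms shows the dominant one is 9 · n^2. Hence f(n) ∈ Θ(n^2).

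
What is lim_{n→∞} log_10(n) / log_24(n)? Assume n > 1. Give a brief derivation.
lim = ln(24) / ln(10) = log_10(24)

Change of base: log_10(n) = ln n / ln 10 and log_24(n) = ln n / ln 24. The ratio is (ln n / ln 10) · (ln 24 / ln n) = ln 24 / ln 10, a constant independent of n. So the limit is ln 24 / ln 10 = log_10(24).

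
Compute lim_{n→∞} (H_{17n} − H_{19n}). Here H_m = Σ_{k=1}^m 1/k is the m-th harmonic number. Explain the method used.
lim = ln(17/19)

Euler-Maclaurin gives H_m = ln m + γ + 1/(2m) + O(1/m^2). The γ and O(1/m) terms cancel in the difference:
  H_{17n} − H_{19n} = ln(17n) − ln(19n) + O(1/n) = ln(17/19) + O(1/n).
Hence the limit is ln(17/19).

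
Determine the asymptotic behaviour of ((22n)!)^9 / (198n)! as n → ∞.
((22n)!)^9/(198n)! ~ ((2π·22n)^(8/2) / 3) · 9^(−9·22n)  →  0

Write N = 22n. Stirling: N! ~ sqrt(2π N)(N/e)^N and (9N)! ~ sqrt(2π·9N)·(9N/e)^(9N).
  (N!)^9/(9N)! ~ (2π N)^(9/2) (N/e)^(9N) / [sqrt(2π·9N) (9N/e)^(9N)]
     = (2π N)^(9/2) / sqrt(2π·9N) · (N/(9N))^(9N)
     = (2π N)^((9−1)/2) / 3 · 9^(−9N).
Since 9^9 > 1, the factor 9^(−9N) decays exponentially, so the ratio → 0. Substituting N = 22n gives the stated form.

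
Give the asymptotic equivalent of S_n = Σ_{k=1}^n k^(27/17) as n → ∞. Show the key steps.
S_n ~ (17/44) · n^(44/17)

Integral comparison: Σ_{k=1}^n k^(27/17) = ∫_0^n x^(27/17) dx + O(n^(27/17)). The integral is n^(1 + 27/17) / (1 + 27/17) = n^((27+17)/17) / ((27+17)/17) = (17/44) · n^(44/17).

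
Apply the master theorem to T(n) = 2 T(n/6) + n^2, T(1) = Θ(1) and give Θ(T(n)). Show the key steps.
T(n) = Θ(n^2)

log_6 2 ≈ 0.387. f(n) = n^2 dominates n^(log_6 2) since 2 > 0.387, and the regularity condition a·f(n/b) = 2·(n/6)^2 = (2/36)·n^2 ≤ c·f(n) holds with c = 2/36 ≈ 0.0556 < 1. So this is Case 3: T(n) = Θ(f(n)) = Θ(n^2).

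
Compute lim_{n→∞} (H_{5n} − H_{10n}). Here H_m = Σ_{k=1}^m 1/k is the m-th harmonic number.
lim = ln(5/10) = −ln 2

Euler-Maclaurin gives H_m = ln m + γ + 1/(2m) + O(1/m^2). The γ and O(1/m) terms cancel in the difference:
  H_{5n} − H_{10n} = ln(5n) − ln(10n) + O(1/n) = ln(5/10) + O(1/n).
Hence the limit is ln(5/10) = −ln 2.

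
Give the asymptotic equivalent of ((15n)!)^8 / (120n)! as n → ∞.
((15n)!)^8/(120n)! ~ ((2π·15n)^(7/2) / sqrt(8)) · 8^(−8·15n)  →  0

Write N = 15n. Stirling: N! ~ sqrt(2π N)(N/e)^N and (8N)! ~ sqrt(2π·8N)·(8N/e)^(8N).
  (N!)^8/(8N)! ~ (2π N)^(8/2) (N/e)^(8N) / [sqrt(2π·8N) (8N/e)^(8N)]
     = (2π N)^(8/2) / sqrt(2π·8N) · (N/(8N))^(8N)
     = (2π N)^((8−1)/2) / sqrt(8) · 8^(−8N).
Since 8^8 > 1, the factor 8^(−8N) decays exponentially, so the ratio → 0. Substituting N = 15n gives the stated form.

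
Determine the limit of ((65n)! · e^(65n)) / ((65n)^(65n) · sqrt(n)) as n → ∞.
lim = sqrt(2π·65)

Stirling: (65n)! ~ sqrt(2π·65n) · (65n/e)^(65n). Hence
  (65n)! · e^(65n) / (65n)^(65n) ~ sqrt(2π·65n).
Dividing by sqrt(n): sqrt(2π·65n) / sqrt(n) = sqrt(2π·65) · n^((1−1)/2), so the limit is sqrt(2π·65).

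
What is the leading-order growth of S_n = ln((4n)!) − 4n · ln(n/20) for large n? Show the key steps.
S_n ~ 4n · (ln 80 − 1) + O(ln n)

Stirling: ln((4n)!) = 4n ln(4n) − 4n + O(ln n).
  S_n = 4n ln(4n) − 4n − 4n ln(n/20) + O(ln n)
      = 4n ln(4n) − 4n ln n + 4n ln 20 − 4n + O(ln n)
      = 4n ln 4 + 4n ln 20 − 4n + O(ln n)
      = 4n (ln 80 − 1) + O(ln n).
Numerically ln(80) − 1 ≈ 3.3820.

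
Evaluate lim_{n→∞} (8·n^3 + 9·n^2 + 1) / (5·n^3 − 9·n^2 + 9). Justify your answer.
lim = 8/5

For large n the leading n^3 terms dominate both numerator and denominator. Dividing top and bottom by n^3, every other term tends to 0, leaving 8/5.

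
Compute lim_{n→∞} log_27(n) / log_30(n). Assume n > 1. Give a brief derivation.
lim = ln(30) / ln(27) = log_27(30)

Change of base: log_27(n) = ln n / ln 27 and log_30(n) = ln n / ln 30. The ratio is (ln n / ln 27) · (ln 30 / ln n) = ln 30 / ln 27, a constant independent of n. So the limit is ln 30 / ln 27 = log_27(30).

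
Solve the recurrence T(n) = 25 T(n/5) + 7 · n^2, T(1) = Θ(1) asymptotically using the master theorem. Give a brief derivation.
T(n) = Θ(n^2 log n)

log_5 25 = 2, and f(n) = 7 · n^2 = Θ(n^(log_5 25)). This is Case 2 of the master theorem: T(n) = Θ(f(n) · log n) = Θ(n^2 log n).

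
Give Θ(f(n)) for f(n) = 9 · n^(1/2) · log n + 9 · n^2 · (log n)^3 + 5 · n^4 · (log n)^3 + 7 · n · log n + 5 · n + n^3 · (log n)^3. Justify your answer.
f(n) ∈ Θ(n^4 · (log n)^3)

Compare the terms by growth order. For large n, n^a · (log n)^b dominates n^a' · (log n)^b' iff a > a', or (a = a' and b > b'). Ranking the 6 terms shows the dominant one is 5 · n^4 · (log n)^3. Hence f(n) ∈ Θ(n^4 · (log n)^3).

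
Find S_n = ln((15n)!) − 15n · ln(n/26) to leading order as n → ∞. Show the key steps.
S_n ~ 15n · (ln 390 − 1) + O(ln n)

Stirling: ln((15n)!) = 15n ln(15n) − 15n + O(ln n).
  S_n = 15n ln(15n) − 15n − 15n ln(n/26) + O(ln n)
      = 15n ln(15n) − 15n ln n + 15n ln 26 − 15n + O(ln n)
      = 15n ln 15 + 15n ln 26 − 15n + O(ln n)
      = 15n (ln 390 − 1) + O(ln n).
Numerically ln(390) − 1 ≈ 4.9661.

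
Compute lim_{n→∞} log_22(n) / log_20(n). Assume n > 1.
lim = ln(20) / ln(22) = log_22(20)

Change of base: log_22(n) = ln n / ln 22 and log_20(n) = ln n / ln 20. The ratio is (ln n / ln 22) · (ln 20 / ln n) = ln 20 / ln 22, a constant independent of n. So the limit is ln 20 / ln 22 = log_22(20).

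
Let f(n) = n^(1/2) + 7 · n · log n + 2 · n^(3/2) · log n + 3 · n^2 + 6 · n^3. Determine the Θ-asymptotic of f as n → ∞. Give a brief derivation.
f(n) ∈ Θ(n^3)

Compare the terms by growth order. For large n, n^a · (log n)^b dominates n^a' · (log n)^b' iff a > a', or (a = a' and b > b'). Ranking the 5 terms shows the dominant one is 6 · n^3. Hence f(n) ∈ Θ(n^3).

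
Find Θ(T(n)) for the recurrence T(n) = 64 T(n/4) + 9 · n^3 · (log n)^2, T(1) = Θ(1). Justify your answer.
T(n) = Θ(n^3 · (log n)^3)

Here log_4 64 = 3 and f(n) = 9 · n^3 · (log n)^2 = Θ(n^(log_4 64) · (log n)^2). This is the extended Case 2 of the master theorem (f matches the critical exponent up to log factors), giving T(n) = Θ(n^(log_4 64) · (log n)^(2+1)) = Θ(n^3 · (log n)^3).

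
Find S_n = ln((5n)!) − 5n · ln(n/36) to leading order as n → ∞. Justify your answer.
S_n ~ 5n · (ln 180 − 1) + O(ln n)

Stirling: ln((5n)!) = 5n ln(5n) − 5n + O(ln n).
  S_n = 5n ln(5n) − 5n − 5n ln(n/36) + O(ln n)
      = 5n ln(5n) − 5n ln n + 5n ln 36 − 5n + O(ln n)
      = 5n ln 5 + 5n ln 36 − 5n + O(ln n)
      = 5n (ln 180 − 1) + O(ln n).
Numerically ln(180) − 1 ≈ 4.1930.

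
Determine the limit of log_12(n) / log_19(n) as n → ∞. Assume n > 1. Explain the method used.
lim = ln(19) / ln(12) = log_12(19)

Change of base: log_12(n) = ln n / ln 12 and log_19(n) = ln n / ln 19. The ratio is (ln n / ln 12) · (ln 19 / ln n) = ln 19 / ln 12, a constant independent of n. So the limit is ln 19 / ln 12 = log_12(19).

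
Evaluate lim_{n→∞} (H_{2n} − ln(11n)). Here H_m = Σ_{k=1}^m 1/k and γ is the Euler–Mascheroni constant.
lim = ln(2/11) + γ

By Euler-Maclaurin, H_m = ln m + γ + O(1/m). So
  H_{2n} − ln(11n) = ln(2n) + γ − ln(11n) + O(1/n)
                       = ln(2/11) + γ + O(1/n).
Hence the limit is ln(2/11) + γ.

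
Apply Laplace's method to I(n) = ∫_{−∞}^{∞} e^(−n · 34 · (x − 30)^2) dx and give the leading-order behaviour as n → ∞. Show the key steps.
I(n) = sqrt(π/(34n))

Here φ(x) = 34 · (x − 30)^2 has its unique minimum at x* = 30 with φ(x*) = 0 and φ''(x*) = 68. Laplace's method gives
  I(n) ~ e^(−n φ(x*)) · sqrt(2π / (n · φ''(x*))) = sqrt(2π / (68n)) = sqrt(π/(34n)).
This is exact: substituting u = (x − 30)·sqrt(34n) gives I(n) = (1/sqrt(34n)) ∫_{−∞}^{∞} e^(−u^2) du = sqrt(π/(34n)).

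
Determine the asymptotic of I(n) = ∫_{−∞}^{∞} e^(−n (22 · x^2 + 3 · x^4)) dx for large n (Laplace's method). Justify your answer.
I(n) ~ sqrt(π/(22n))

φ(x) = 22 · x^2 + 3 · x^4 has its unique global minimum at x* = 0 (since φ'(x) = 44x + 12x^3 = 0 only at x = 0 for real x with both coefficients positive, and φ → ∞ as |x| → ∞). At x* = 0, φ(0) = 0 and φ''(0) = 44. Laplace's method then gives
  I(n) ~ sqrt(2π / (n · φ''(0))) · e^(−n φ(0)) = sqrt(2π / (44n)) = sqrt(π/(22n)).
The 3 · x^4 term contributes only at subleading order (an O(1/n) relative correction).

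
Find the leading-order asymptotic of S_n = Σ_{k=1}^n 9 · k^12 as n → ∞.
S_n ~ 9 · n^13 / 13

By integral comparison (Euler-Maclaurin), Σ_{k=1}^n 9 · k^12 = 9 · ∫_0^n x^12 dx + O(n^12) = 9 · n^13/13 + O(n^12). (Equivalently, Faulhaber's formula gives the same leading term.)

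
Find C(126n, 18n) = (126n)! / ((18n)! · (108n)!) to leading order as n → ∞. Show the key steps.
C(126n, 18n) ~ (823543/46656)^(18n) · sqrt(7/(12π·18n))

Write N = 18n. Apply Stirling to each factorial:
  (7N)! ~ sqrt(2π·7N) · (7N/e)^(7N),
  N! ~ sqrt(2π N) · (N/e)^N,
  (6N)! ~ sqrt(2π·6N) · (6N/e)^(6N).
The exponential factors combine to (7N)^(7N) / (N^N · (6N)^(6N)) = 7^(7N)/6^(6N) = (7^7/6^6)^N = (823543/46656)^N.
The square-root prefactors combine to sqrt(2π·7N) / (sqrt(2π N)·sqrt(2π·6N)) = sqrt(7 / (2π·6·N)) = sqrt(7/(12π·18n)).
Substituting N = 18n: C(126n, 18n) ~ (823543/46656)^(18n) · sqrt(7/(12π·18n)).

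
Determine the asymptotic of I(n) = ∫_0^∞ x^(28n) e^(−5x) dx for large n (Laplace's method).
I(n) ~ (sqrt(2π·28n) / 5) · (28n/(5e))^(28n)

Write the integrand as exp(28n ln x − 5x) and set f(x) = 28n ln x − 5x. Then f'(x) = 28n/x − 5 = 0 at x* = 28n/5, and f''(x*) = −28n/x*^2 = −5^2/(28n). Laplace's method (interior maximum) gives
  I(n) ~ e^(f(x*)) · sqrt(2π / |f''(x*)|)
        = exp(28n ln(28n/5) − 28n) · sqrt(2π · 28n / 5^2)
        = (28n/5)^(28n) e^(−28n) · sqrt(2π·28n) / 5
        = (sqrt(2π·28n) / 5) · (28n/(5e))^(28n).
This matches Γ(28n+1)/5^(28n+1) with Stirling applied to Γ.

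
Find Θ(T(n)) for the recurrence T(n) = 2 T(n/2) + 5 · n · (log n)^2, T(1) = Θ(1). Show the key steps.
T(n) = Θ(n · (log n)^3)

Here log_2 2 = 1 and f(n) = 5 · n · (log n)^2 = Θ(n^(log_2 2) · (log n)^2). This is the extended Case 2 of the master theorem (f matches the critical exponent up to log factors), giving T(n) = Θ(n^(log_2 2) · (log n)^(2+1)) = Θ(n · (log n)^3).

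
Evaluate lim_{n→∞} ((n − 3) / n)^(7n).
lim = e^(−21)

Rewrite as (1 − 3/n)^(7n). By the standard limit (1 + x/n)^n → e^x, we have (1 − 3/n)^n → e^(−3), and raising to the 7th power gives e^(−21).
More precisely, ln[(1 − 3/n)^(7n)] = 7n · ln(1 − 3/n) = 7n · (-3/n + O(1/n^2)) = -21 + O(1/n) → -21.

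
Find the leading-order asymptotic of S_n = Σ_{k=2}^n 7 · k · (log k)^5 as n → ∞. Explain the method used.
S_n ~ 7 · n^2 · (log n)^5 / 2

By integral comparison, S_n = ∫_1^n 7 · x · (log x)^5 dx + O(n · (log n)^5). For the integral, the leading term of ∫_1^n x^1 (log x)^5 dx is n^2/2 · (log n)^5 (by repeated integration by parts; each step lowers the log-exponent and produces a relatively O(1/log n) correction). Hence S_n ~ 7 · n^2 · (log n)^5 / 2.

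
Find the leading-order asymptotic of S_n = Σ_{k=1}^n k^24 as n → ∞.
S_n ~ n^25 / 25

By integral comparison (Euler-Maclaurin), Σ_{k=1}^n k^24 = ∫_0^n x^24 dx + O(n^24) = n^25/25 + O(n^24). (Equivalently, Faulhaber's formula gives the same leading term.)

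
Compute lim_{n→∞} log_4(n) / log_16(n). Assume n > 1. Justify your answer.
lim = ln(16) / ln(4) = log_4(16)

Change of base: log_4(n) = ln n / ln 4 and log_16(n) = ln n / ln 16. The ratio is (ln n / ln 4) · (ln 16 / ln n) = ln 16 / ln 4, a constant independent of n. So the limit is ln 16 / ln 4 = log_4(16).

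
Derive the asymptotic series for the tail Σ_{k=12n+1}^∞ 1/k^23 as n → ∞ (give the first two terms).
Σ_{k>12n} 1/k^23 = 1/(22 · (12n)^22) − 1/(2 · (12n)^23) + O(1/(12n)^24)

Compare to the integral: ∫_{12n}^∞ x^(−23) dx = [−x^(−22)/22]_{12n}^∞ = 1/((23−1)·(12n)^22). The Euler-Maclaurin correction adds −f(12n)/2 = −1/(2·(12n)^23). Euler-Maclaurin then gives
  Σ_{k>12n} 1/k^23 = ∫_{12n}^∞ dx/x^23 − 1/(2·(12n)^23) + O(1/(12n)^24).
(Equivalently this is ζ(23) − Σ_{k≤12n} 1/k^23.)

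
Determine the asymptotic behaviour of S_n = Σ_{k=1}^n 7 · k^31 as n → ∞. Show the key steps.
S_n ~ 7 · n^32 / 32

By integral comparison (Euler-Maclaurin), Σ_{k=1}^n 7 · k^31 = 7 · ∫_0^n x^31 dx + O(n^31) = 7 · n^32/32 + O(n^31). (Equivalently, Faulhaber's formula gives the same leading term.)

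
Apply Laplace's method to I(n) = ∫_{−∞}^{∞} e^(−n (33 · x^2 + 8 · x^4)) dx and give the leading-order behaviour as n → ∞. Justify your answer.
I(n) ~ sqrt(π/(33n))

φ(x) = 33 · x^2 + 8 · x^4 has its unique global minimum at x* = 0 (since φ'(x) = 66x + 32x^3 = 0 only at x = 0 for real x with both coefficients positive, and φ → ∞ as |x| → ∞). At x* = 0, φ(0) = 0 and φ''(0) = 66. Laplace's method then gives
  I(n) ~ sqrt(2π / (n · φ''(0))) · e^(−n φ(0)) = sqrt(2π / (66n)) = sqrt(π/(33n)).
The 8 · x^4 term contributes only at subleading order (an O(1/n) relative correction).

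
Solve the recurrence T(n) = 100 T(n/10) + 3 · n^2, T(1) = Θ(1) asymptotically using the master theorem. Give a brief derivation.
T(n) = Θ(n^2 log n)

log_10 100 = 2, and f(n) = 3 · n^2 = Θ(n^(log_10 100)). This is Case 2 of the master theorem: T(n) = Θ(f(n) · log n) = Θ(n^2 log n).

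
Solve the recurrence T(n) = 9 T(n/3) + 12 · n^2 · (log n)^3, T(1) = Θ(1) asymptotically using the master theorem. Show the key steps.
T(n) = Θ(n^2 · (log n)^4)

Here log_3 9 = 2 and f(n) = 12 · n^2 · (log n)^3 = Θ(n^(log_3 9) · (log n)^3). This is the extended Case 2 of the master theorem (f matches the critical exponent up to log factors), giving T(n) = Θ(n^(log_3 9) · (log n)^(3+1)) = Θ(n^2 · (log n)^4).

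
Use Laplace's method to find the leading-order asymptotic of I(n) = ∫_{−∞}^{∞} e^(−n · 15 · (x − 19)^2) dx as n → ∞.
I(n) = sqrt(π/(15n))

Here φ(x) = 15 · (x − 19)^2 has its unique minimum at x* = 19 with φ(x*) = 0 and φ''(x*) = 30. Laplace's method gives
  I(n) ~ e^(−n φ(x*)) · sqrt(2π / (n · φ''(x*))) = sqrt(2π / (30n)) = sqrt(π/(15n)).
This is exact: substituting u = (x − 19)·sqrt(15n) gives I(n) = (1/sqrt(15n)) ∫_{−∞}^{∞} e^(−u^2) du = sqrt(π/(15n)).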